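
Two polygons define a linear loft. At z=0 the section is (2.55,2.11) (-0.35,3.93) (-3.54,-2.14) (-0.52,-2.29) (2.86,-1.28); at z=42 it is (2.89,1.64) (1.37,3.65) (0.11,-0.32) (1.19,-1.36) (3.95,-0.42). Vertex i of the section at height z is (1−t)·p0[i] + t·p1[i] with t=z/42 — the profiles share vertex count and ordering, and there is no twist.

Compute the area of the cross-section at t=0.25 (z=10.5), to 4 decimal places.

Cross-section at t=0.25: each vertex is (1-t)·p0[i] + t·p1[i].
  v1: (1-0.25)·(2.55,2.11) + 0.25·(2.89,1.64) = (2.6350,1.9925)
  v2: (1-0.25)·(-0.35,3.93) + 0.25·(1.37,3.65) = (0.0800,3.8600)
  v3: (1-0.25)·(-3.54,-2.14) + 0.25·(0.11,-0.32) = (-2.6275,-1.6850)
  v4: (1-0.25)·(-0.52,-2.29) + 0.25·(1.19,-1.36) = (-0.0925,-2.0575)
  v5: (1-0.25)·(2.86,-1.28) + 0.25·(3.95,-0.42) = (3.1325,-1.0650)
Shoelace sum Σ(x_i·y_{i+1} − x_{i+1}·y_i):
  i=1: 2.6350·3.8600 − 0.0800·1.9925 = +10.0117 (running +10.0117)
  i=2: 0.0800·-1.6850 − -2.6275·3.8600 = +10.0074 (running +20.0191)
  i=3: -2.6275·-2.0575 − -0.0925·-1.6850 = +5.2502 (running +25.2693)
  i=4: -0.0925·-1.0650 − 3.1325·-2.0575 = +6.5436 (running +31.8129)
  i=5: 3.1325·1.9925 − 2.6350·-1.0650 = +9.0478 (running +40.8607)
Area = |Σ|/2 = |40.8607|/2 = 20.4303

Area at t=0.25: 20.4303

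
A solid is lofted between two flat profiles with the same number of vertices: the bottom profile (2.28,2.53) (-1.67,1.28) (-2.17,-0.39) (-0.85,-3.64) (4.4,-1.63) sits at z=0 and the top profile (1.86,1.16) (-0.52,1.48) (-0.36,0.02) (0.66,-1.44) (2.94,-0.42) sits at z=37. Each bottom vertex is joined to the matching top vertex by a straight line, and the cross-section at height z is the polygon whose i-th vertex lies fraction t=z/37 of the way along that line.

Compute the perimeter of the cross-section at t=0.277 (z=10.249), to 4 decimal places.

Cross-section at t=0.277: each vertex is (1-t)·p0[i] + t·p1[i].
  v1: (1-0.277)·(2.28,2.53) + 0.277·(1.86,1.16) = (2.1637,2.1505)
  v2: (1-0.277)·(-1.67,1.28) + 0.277·(-0.52,1.48) = (-1.3514,1.3354)
  v3: (1-0.277)·(-2.17,-0.39) + 0.277·(-0.36,0.02) = (-1.6686,-0.2764)
  v4: (1-0.277)·(-0.85,-3.64) + 0.277·(0.66,-1.44) = (-0.4317,-3.0306)
  v5: (1-0.277)·(4.4,-1.63) + 0.277·(2.94,-0.42) = (3.9956,-1.2948)
Perimeter = Σ |v_{i+1} − v_i|:
  edge 1→2: √(-3.5151² + -0.8151²) = 3.6084 (running 3.6084)
  edge 2→3: √(-0.3172² + -1.6118²) = 1.6427 (running 5.2511)
  edge 3→4: √(1.2369² + -2.7542²) = 3.0192 (running 8.2703)
  edge 4→5: √(4.4273² + 1.7358²) = 4.7554 (running 13.0257)
  edge 5→1: √(-1.8319² + 3.4453²) = 3.9021 (running 16.9278)
Perimeter = 16.9278

Perimeter at t=0.277: 16.9278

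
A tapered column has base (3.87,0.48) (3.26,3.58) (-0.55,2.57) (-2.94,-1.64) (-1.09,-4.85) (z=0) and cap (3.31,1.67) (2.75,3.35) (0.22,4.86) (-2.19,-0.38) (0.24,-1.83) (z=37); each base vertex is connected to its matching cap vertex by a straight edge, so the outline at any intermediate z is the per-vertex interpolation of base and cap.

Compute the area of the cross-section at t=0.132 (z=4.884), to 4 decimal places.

Area at t=0.132: 29.3186

Cross-section at t=0.132: each vertex is (1-t)·p0[i] + t·p1[i].
  v1: (1-0.132)·(3.87,0.48) + 0.132·(3.31,1.67) = (3.7961,0.6371)
  v2: (1-0.132)·(3.26,3.58) + 0.132·(2.75,3.35) = (3.1927,3.5496)
  v3: (1-0.132)·(-0.55,2.57) + 0.132·(0.22,4.86) = (-0.4484,2.8723)
  v4: (1-0.132)·(-2.94,-1.64) + 0.132·(-2.19,-0.38) = (-2.8410,-1.4737)
  v5: (1-0.132)·(-1.09,-4.85) + 0.132·(0.24,-1.83) = (-0.9144,-4.4514)
Shoelace sum Σ(x_i·y_{i+1} − x_{i+1}·y_i):
  i=1: 3.7961·3.5496 − 3.1927·0.6371 = +11.4407 (running +11.4407)
  i=2: 3.1927·2.8723 − -0.4484·3.5496 = +10.7618 (running +22.2025)
  i=3: -0.4484·-1.4737 − -2.8410·2.8723 = +8.8209 (running +31.0234)
  i=4: -2.8410·-4.4514 − -0.9144·-1.4737 = +11.2987 (running +42.3221)
  i=5: -0.9144·0.6371 − 3.7961·-4.4514 = +16.3151 (running +58.6373)
Area = |Σ|/2 = |58.6373|/2 = 29.3186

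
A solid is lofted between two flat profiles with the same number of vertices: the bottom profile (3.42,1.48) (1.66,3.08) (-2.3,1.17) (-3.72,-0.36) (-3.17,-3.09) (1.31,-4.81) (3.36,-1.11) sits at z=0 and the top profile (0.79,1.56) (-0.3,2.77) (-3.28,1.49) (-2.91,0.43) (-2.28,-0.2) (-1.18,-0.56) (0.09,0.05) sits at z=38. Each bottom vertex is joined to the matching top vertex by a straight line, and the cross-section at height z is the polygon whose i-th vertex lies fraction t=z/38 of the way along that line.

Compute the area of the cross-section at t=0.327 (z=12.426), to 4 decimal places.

Cross-section at t=0.327: each vertex is (1-t)·p0[i] + t·p1[i].
  v1: (1-0.327)·(3.42,1.48) + 0.327·(0.79,1.56) = (2.5600,1.5062)
  v2: (1-0.327)·(1.66,3.08) + 0.327·(-0.3,2.77) = (1.0191,2.9786)
  v3: (1-0.327)·(-2.3,1.17) + 0.327·(-3.28,1.49) = (-2.6205,1.2746)
  v4: (1-0.327)·(-3.72,-0.36) + 0.327·(-2.91,0.43) = (-3.4551,-0.1017)
  v5: (1-0.327)·(-3.17,-3.09) + 0.327·(-2.28,-0.2) = (-2.8790,-2.1450)
  v6: (1-0.327)·(1.31,-4.81) + 0.327·(-1.18,-0.56) = (0.4958,-3.4203)
  v7: (1-0.327)·(3.36,-1.11) + 0.327·(0.09,0.05) = (2.2907,-0.7307)
Shoelace sum Σ(x_i·y_{i+1} − x_{i+1}·y_i):
  i=1: 2.5600·2.9786 − 1.0191·1.5062 = +6.0904 (running +6.0904)
  i=2: 1.0191·1.2746 − -2.6205·2.9786 = +9.1043 (running +15.1947)
  i=3: -2.6205·-0.1017 − -3.4551·1.2746 = +4.6705 (running +19.8652)
  i=4: -3.4551·-2.1450 − -2.8790·-0.1017 = +7.1184 (running +26.9836)
  i=5: -2.8790·-3.4203 − 0.4958·-2.1450 = +10.9102 (running +37.8938)
  i=6: 0.4958·-0.7307 − 2.2907·-3.4203 = +7.4726 (running +45.3664)
  i=7: 2.2907·1.5062 − 2.5600·-0.7307 = +5.3207 (running +50.6871)
Area = |Σ|/2 = |50.6871|/2 = 25.3435

Area at t=0.327: 25.3435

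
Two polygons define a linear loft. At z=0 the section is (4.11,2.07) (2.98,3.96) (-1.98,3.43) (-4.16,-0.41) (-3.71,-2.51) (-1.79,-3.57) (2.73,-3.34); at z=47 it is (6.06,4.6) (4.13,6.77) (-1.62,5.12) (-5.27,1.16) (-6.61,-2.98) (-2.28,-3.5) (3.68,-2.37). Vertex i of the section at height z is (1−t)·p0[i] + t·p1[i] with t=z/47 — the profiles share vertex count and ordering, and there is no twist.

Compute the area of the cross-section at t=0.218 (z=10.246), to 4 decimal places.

Area at t=0.218: 55.0161

Cross-section at t=0.218: each vertex is (1-t)·p0[i] + t·p1[i].
  v1: (1-0.218)·(4.11,2.07) + 0.218·(6.06,4.6) = (4.5351,2.6215)
  v2: (1-0.218)·(2.98,3.96) + 0.218·(4.13,6.77) = (3.2307,4.5726)
  v3: (1-0.218)·(-1.98,3.43) + 0.218·(-1.62,5.12) = (-1.9015,3.7984)
  v4: (1-0.218)·(-4.16,-0.41) + 0.218·(-5.27,1.16) = (-4.4020,-0.0677)
  v5: (1-0.218)·(-3.71,-2.51) + 0.218·(-6.61,-2.98) = (-4.3422,-2.6125)
  v6: (1-0.218)·(-1.79,-3.57) + 0.218·(-2.28,-3.5) = (-1.8968,-3.5547)
  v7: (1-0.218)·(2.73,-3.34) + 0.218·(3.68,-2.37) = (2.9371,-3.1285)
Shoelace sum Σ(x_i·y_{i+1} − x_{i+1}·y_i):
  i=1: 4.5351·4.5726 − 3.2307·2.6215 = +12.2677 (running +12.2677)
  i=2: 3.2307·3.7984 − -1.9015·4.5726 = +20.9664 (running +33.2341)
  i=3: -1.9015·-0.0677 − -4.4020·3.7984 = +16.8494 (running +50.0835)
  i=4: -4.4020·-2.6125 − -4.3422·-0.0677 = +11.2059 (running +61.2893)
  i=5: -4.3422·-3.5547 − -1.8968·-2.6125 = +10.4800 (running +71.7694)
  i=6: -1.8968·-3.1285 − 2.9371·-3.5547 = +16.3749 (running +88.1443)
  i=7: 2.9371·2.6215 − 4.5351·-3.1285 = +21.8880 (running +110.0322)
Area = |Σ|/2 = |110.0322|/2 = 55.0161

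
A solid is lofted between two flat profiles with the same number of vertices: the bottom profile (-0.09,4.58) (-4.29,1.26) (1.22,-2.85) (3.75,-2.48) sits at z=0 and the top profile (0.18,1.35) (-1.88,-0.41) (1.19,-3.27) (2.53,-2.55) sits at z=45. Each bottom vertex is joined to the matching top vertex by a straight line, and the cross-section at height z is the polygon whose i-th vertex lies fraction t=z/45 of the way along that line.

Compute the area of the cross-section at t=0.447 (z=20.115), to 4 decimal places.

Cross-section at t=0.447: each vertex is (1-t)·p0[i] + t·p1[i].
  v1: (1-0.447)·(-0.09,4.58) + 0.447·(0.18,1.35) = (0.0307,3.1362)
  v2: (1-0.447)·(-4.29,1.26) + 0.447·(-1.88,-0.41) = (-3.2127,0.5135)
  v3: (1-0.447)·(1.22,-2.85) + 0.447·(1.19,-3.27) = (1.2066,-3.0377)
  v4: (1-0.447)·(3.75,-2.48) + 0.447·(2.53,-2.55) = (3.2047,-2.5113)
Shoelace sum Σ(x_i·y_{i+1} − x_{i+1}·y_i):
  i=1: 0.0307·0.5135 − -3.2127·3.1362 = +10.0915 (running +10.0915)
  i=2: -3.2127·-3.0377 − 1.2066·0.5135 = +9.1398 (running +19.2313)
  i=3: 1.2066·-2.5113 − 3.2047·-3.0377 = +6.7048 (running +25.9362)
  i=4: 3.2047·3.1362 − 0.0307·-2.5113 = +10.1275 (running +36.0637)
Area = |Σ|/2 = |36.0637|/2 = 18.0318

Area at t=0.447: 18.0318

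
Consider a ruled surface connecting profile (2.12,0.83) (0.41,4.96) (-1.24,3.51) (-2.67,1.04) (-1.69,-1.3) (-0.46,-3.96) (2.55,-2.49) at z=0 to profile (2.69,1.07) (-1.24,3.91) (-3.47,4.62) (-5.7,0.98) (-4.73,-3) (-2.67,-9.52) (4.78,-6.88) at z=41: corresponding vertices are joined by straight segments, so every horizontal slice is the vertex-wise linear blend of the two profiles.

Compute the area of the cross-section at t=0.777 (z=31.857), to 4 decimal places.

Area at t=0.777: 75.9271

Cross-section at t=0.777: each vertex is (1-t)·p0[i] + t·p1[i].
  v1: (1-0.777)·(2.12,0.83) + 0.777·(2.69,1.07) = (2.5629,1.0165)
  v2: (1-0.777)·(0.41,4.96) + 0.777·(-1.24,3.91) = (-0.8720,4.1441)
  v3: (1-0.777)·(-1.24,3.51) + 0.777·(-3.47,4.62) = (-2.9727,4.3725)
  v4: (1-0.777)·(-2.67,1.04) + 0.777·(-5.7,0.98) = (-5.0243,0.9934)
  v5: (1-0.777)·(-1.69,-1.3) + 0.777·(-4.73,-3) = (-4.0521,-2.6209)
  v6: (1-0.777)·(-0.46,-3.96) + 0.777·(-2.67,-9.52) = (-2.1772,-8.2801)
  v7: (1-0.777)·(2.55,-2.49) + 0.777·(4.78,-6.88) = (4.2827,-5.9010)
Shoelace sum Σ(x_i·y_{i+1} − x_{i+1}·y_i):
  i=1: 2.5629·4.1441 − -0.8720·1.0165 = +11.5074 (running +11.5074)
  i=2: -0.8720·4.3725 − -2.9727·4.1441 = +8.5063 (running +20.0138)
  i=3: -2.9727·0.9934 − -5.0243·4.3725 = +19.0156 (running +39.0294)
  i=4: -5.0243·-2.6209 − -4.0521·0.9934 = +17.1935 (running +56.2228)
  i=5: -4.0521·-8.2801 − -2.1772·-2.6209 = +27.8456 (running +84.0684)
  i=6: -2.1772·-5.9010 − 4.2827·-8.2801 = +48.3089 (running +132.3773)
  i=7: 4.2827·1.0165 − 2.5629·-5.9010 = +19.4770 (running +151.8543)
Area = |Σ|/2 = |151.8543|/2 = 75.9271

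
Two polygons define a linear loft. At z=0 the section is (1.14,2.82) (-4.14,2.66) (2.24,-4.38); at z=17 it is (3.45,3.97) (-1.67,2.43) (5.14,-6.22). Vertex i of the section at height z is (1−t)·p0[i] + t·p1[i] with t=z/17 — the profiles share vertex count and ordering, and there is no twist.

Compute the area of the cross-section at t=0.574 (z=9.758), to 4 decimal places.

Area at t=0.574: 23.8144

Cross-section at t=0.574: each vertex is (1-t)·p0[i] + t·p1[i].
  v1: (1-0.574)·(1.14,2.82) + 0.574·(3.45,3.97) = (2.4659,3.4801)
  v2: (1-0.574)·(-4.14,2.66) + 0.574·(-1.67,2.43) = (-2.7222,2.5280)
  v3: (1-0.574)·(2.24,-4.38) + 0.574·(5.14,-6.22) = (3.9046,-5.4362)
Shoelace sum Σ(x_i·y_{i+1} − x_{i+1}·y_i):
  i=1: 2.4659·2.5280 − -2.7222·3.4801 = +15.7074 (running +15.7074)
  i=2: -2.7222·-5.4362 − 3.9046·2.5280 = +4.9277 (running +20.6351)
  i=3: 3.9046·3.4801 − 2.4659·-5.4362 = +26.9936 (running +47.6288)
Area = |Σ|/2 = |47.6288|/2 = 23.8144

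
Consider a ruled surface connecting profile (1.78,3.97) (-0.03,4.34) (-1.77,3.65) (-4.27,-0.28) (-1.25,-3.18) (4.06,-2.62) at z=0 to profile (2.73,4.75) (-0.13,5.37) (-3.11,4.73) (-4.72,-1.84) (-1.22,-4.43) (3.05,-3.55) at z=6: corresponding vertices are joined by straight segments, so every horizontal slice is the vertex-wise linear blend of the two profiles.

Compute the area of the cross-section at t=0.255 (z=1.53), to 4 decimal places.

Area at t=0.255: 45.3331

Cross-section at t=0.255: each vertex is (1-t)·p0[i] + t·p1[i].
  v1: (1-0.255)·(1.78,3.97) + 0.255·(2.73,4.75) = (2.0223,4.1689)
  v2: (1-0.255)·(-0.03,4.34) + 0.255·(-0.13,5.37) = (-0.0555,4.6026)
  v3: (1-0.255)·(-1.77,3.65) + 0.255·(-3.11,4.73) = (-2.1117,3.9254)
  v4: (1-0.255)·(-4.27,-0.28) + 0.255·(-4.72,-1.84) = (-4.3847,-0.6778)
  v5: (1-0.255)·(-1.25,-3.18) + 0.255·(-1.22,-4.43) = (-1.2424,-3.4988)
  v6: (1-0.255)·(4.06,-2.62) + 0.255·(3.05,-3.55) = (3.8024,-2.8571)
Shoelace sum Σ(x_i·y_{i+1} − x_{i+1}·y_i):
  i=1: 2.0223·4.6026 − -0.0555·4.1689 = +9.5391 (running +9.5391)
  i=2: -0.0555·3.9254 − -2.1117·4.6026 = +9.5016 (running +19.0406)
  i=3: -2.1117·-0.6778 − -4.3847·3.9254 = +18.6432 (running +37.6838)
  i=4: -4.3847·-3.4988 − -1.2424·-0.6778 = +14.4991 (running +52.1829)
  i=5: -1.2424·-2.8571 − 3.8024·-3.4988 = +16.8534 (running +69.0363)
  i=6: 3.8024·4.1689 − 2.0223·-2.8571 = +21.6299 (running +90.6662)
Area = |Σ|/2 = |90.6662|/2 = 45.3331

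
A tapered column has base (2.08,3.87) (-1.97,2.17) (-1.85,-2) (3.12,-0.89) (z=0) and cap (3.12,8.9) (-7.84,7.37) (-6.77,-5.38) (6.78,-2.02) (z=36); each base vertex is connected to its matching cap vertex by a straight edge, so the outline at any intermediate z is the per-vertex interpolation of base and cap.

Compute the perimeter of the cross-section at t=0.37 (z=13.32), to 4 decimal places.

Perimeter at t=0.37: 29.8597

Cross-section at t=0.37: each vertex is (1-t)·p0[i] + t·p1[i].
  v1: (1-0.37)·(2.08,3.87) + 0.37·(3.12,8.9) = (2.4648,5.7311)
  v2: (1-0.37)·(-1.97,2.17) + 0.37·(-7.84,7.37) = (-4.1419,4.0940)
  v3: (1-0.37)·(-1.85,-2) + 0.37·(-6.77,-5.38) = (-3.6704,-3.2506)
  v4: (1-0.37)·(3.12,-0.89) + 0.37·(6.78,-2.02) = (4.4742,-1.3081)
Perimeter = Σ |v_{i+1} − v_i|:
  edge 1→2: √(-6.6067² + -1.6371²) = 6.8065 (running 6.8065)
  edge 2→3: √(0.4715² + -7.3446²) = 7.3597 (running 14.1662)
  edge 3→4: √(8.1446² + 1.9425²) = 8.3730 (running 22.5393)
  edge 4→1: √(-2.0094² + 7.0392²) = 7.3204 (running 29.8597)
Perimeter = 29.8597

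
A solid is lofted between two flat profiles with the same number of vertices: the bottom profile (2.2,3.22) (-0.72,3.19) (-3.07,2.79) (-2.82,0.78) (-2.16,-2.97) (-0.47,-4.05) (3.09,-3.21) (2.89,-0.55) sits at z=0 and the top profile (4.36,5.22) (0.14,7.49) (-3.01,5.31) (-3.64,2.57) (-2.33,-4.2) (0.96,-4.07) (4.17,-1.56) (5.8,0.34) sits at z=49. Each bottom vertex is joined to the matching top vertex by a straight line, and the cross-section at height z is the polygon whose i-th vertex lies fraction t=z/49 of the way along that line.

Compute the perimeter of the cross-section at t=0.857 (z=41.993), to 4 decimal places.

Perimeter at t=0.857: 31.5798

Cross-section at t=0.857: each vertex is (1-t)·p0[i] + t·p1[i].
  v1: (1-0.857)·(2.2,3.22) + 0.857·(4.36,5.22) = (4.0511,4.9340)
  v2: (1-0.857)·(-0.72,3.19) + 0.857·(0.14,7.49) = (0.0170,6.8751)
  v3: (1-0.857)·(-3.07,2.79) + 0.857·(-3.01,5.31) = (-3.0186,4.9496)
  v4: (1-0.857)·(-2.82,0.78) + 0.857·(-3.64,2.57) = (-3.5227,2.3140)
  v5: (1-0.857)·(-2.16,-2.97) + 0.857·(-2.33,-4.2) = (-2.3057,-4.0241)
  v6: (1-0.857)·(-0.47,-4.05) + 0.857·(0.96,-4.07) = (0.7555,-4.0671)
  v7: (1-0.857)·(3.09,-3.21) + 0.857·(4.17,-1.56) = (4.0156,-1.7960)
  v8: (1-0.857)·(2.89,-0.55) + 0.857·(5.8,0.34) = (5.3839,0.2127)
Perimeter = Σ |v_{i+1} − v_i|:
  edge 1→2: √(-4.0341² + 1.9411²) = 4.4768 (running 4.4768)
  edge 2→3: √(-3.0356² + -1.9255²) = 3.5948 (running 8.0716)
  edge 3→4: √(-0.5042² + -2.6356²) = 2.6834 (running 10.7550)
  edge 4→5: √(1.2170² + -6.3381²) = 6.4539 (running 17.2089)
  edge 5→6: √(3.0612² + -0.0430²) = 3.0615 (running 20.2704)
  edge 6→7: √(3.2600² + 2.2712²) = 3.9732 (running 24.2436)
  edge 7→8: √(1.3683² + 2.0087²) = 2.4304 (running 26.6740)
  edge 8→1: √(-1.3327² + 4.7213²) = 4.9058 (running 31.5798)
Perimeter = 31.5798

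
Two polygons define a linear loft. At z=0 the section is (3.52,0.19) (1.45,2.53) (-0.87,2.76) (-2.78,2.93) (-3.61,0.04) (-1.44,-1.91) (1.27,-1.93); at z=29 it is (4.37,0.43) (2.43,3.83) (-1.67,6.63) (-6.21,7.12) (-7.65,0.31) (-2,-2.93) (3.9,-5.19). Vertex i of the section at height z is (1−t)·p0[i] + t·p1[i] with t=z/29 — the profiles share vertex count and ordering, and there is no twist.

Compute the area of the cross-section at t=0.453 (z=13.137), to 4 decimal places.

Cross-section at t=0.453: each vertex is (1-t)·p0[i] + t·p1[i].
  v1: (1-0.453)·(3.52,0.19) + 0.453·(4.37,0.43) = (3.9051,0.2987)
  v2: (1-0.453)·(1.45,2.53) + 0.453·(2.43,3.83) = (1.8939,3.1189)
  v3: (1-0.453)·(-0.87,2.76) + 0.453·(-1.67,6.63) = (-1.2324,4.5131)
  v4: (1-0.453)·(-2.78,2.93) + 0.453·(-6.21,7.12) = (-4.3338,4.8281)
  v5: (1-0.453)·(-3.61,0.04) + 0.453·(-7.65,0.31) = (-5.4401,0.1623)
  v6: (1-0.453)·(-1.44,-1.91) + 0.453·(-2,-2.93) = (-1.6937,-2.3721)
  v7: (1-0.453)·(1.27,-1.93) + 0.453·(3.9,-5.19) = (2.4614,-3.4068)
Shoelace sum Σ(x_i·y_{i+1} − x_{i+1}·y_i):
  i=1: 3.9051·3.1189 − 1.8939·0.2987 = +11.6137 (running +11.6137)
  i=2: 1.8939·4.5131 − -1.2324·3.1189 = +12.3913 (running +24.0050)
  i=3: -1.2324·4.8281 − -4.3338·4.5131 = +13.6088 (running +37.6138)
  i=4: -4.3338·0.1623 − -5.4401·4.8281 = +25.5619 (running +63.1756)
  i=5: -5.4401·-2.3721 − -1.6937·0.1623 = +13.1792 (running +76.3548)
  i=6: -1.6937·-3.4068 − 2.4614·-2.3721 = +11.6086 (running +87.9634)
  i=7: 2.4614·0.2987 − 3.9051·-3.4068 = +14.0389 (running +102.0023)
Area = |Σ|/2 = |102.0023|/2 = 51.0011

Area at t=0.453: 51.0011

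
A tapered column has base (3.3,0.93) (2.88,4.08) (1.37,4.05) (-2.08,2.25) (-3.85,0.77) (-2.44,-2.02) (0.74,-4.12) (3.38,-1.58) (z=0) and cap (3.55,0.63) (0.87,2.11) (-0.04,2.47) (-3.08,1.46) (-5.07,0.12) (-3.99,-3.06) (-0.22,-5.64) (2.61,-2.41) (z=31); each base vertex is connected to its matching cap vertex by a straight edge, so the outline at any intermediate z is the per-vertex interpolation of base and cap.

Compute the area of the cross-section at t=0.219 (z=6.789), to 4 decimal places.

Area at t=0.219: 39.8715

Cross-section at t=0.219: each vertex is (1-t)·p0[i] + t·p1[i].
  v1: (1-0.219)·(3.3,0.93) + 0.219·(3.55,0.63) = (3.3548,0.8643)
  v2: (1-0.219)·(2.88,4.08) + 0.219·(0.87,2.11) = (2.4398,3.6486)
  v3: (1-0.219)·(1.37,4.05) + 0.219·(-0.04,2.47) = (1.0612,3.7040)
  v4: (1-0.219)·(-2.08,2.25) + 0.219·(-3.08,1.46) = (-2.2990,2.0770)
  v5: (1-0.219)·(-3.85,0.77) + 0.219·(-5.07,0.12) = (-4.1172,0.6277)
  v6: (1-0.219)·(-2.44,-2.02) + 0.219·(-3.99,-3.06) = (-2.7795,-2.2478)
  v7: (1-0.219)·(0.74,-4.12) + 0.219·(-0.22,-5.64) = (0.5298,-4.4529)
  v8: (1-0.219)·(3.38,-1.58) + 0.219·(2.61,-2.41) = (3.2114,-1.7618)
Shoelace sum Σ(x_i·y_{i+1} − x_{i+1}·y_i):
  i=1: 3.3548·3.6486 − 2.4398·0.8643 = +10.1313 (running +10.1313)
  i=2: 2.4398·3.7040 − 1.0612·3.6486 = +5.1651 (running +15.2964)
  i=3: 1.0612·2.0770 − -2.2990·3.7040 = +10.7196 (running +26.0160)
  i=4: -2.2990·0.6277 − -4.1172·2.0770 = +7.1084 (running +33.1244)
  i=5: -4.1172·-2.2478 − -2.7795·0.6277 = +10.9990 (running +44.1233)
  i=6: -2.7795·-4.4529 − 0.5298·-2.2478 = +13.5673 (running +57.6907)
  i=7: 0.5298·-1.7618 − 3.2114·-4.4529 = +13.3665 (running +71.0572)
  i=8: 3.2114·0.8643 − 3.3548·-1.7618 = +8.6859 (running +79.7431)
Area = |Σ|/2 = |79.7431|/2 = 39.8715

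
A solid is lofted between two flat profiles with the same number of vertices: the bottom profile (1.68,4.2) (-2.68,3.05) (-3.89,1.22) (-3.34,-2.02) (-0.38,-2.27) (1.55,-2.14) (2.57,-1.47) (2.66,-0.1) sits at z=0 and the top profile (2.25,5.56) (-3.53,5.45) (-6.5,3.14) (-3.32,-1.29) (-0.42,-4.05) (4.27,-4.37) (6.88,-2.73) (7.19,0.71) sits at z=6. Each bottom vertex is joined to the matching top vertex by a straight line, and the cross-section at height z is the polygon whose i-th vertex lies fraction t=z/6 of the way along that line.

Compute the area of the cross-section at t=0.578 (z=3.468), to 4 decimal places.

Area at t=0.578: 64.6152

Cross-section at t=0.578: each vertex is (1-t)·p0[i] + t·p1[i].
  v1: (1-0.578)·(1.68,4.2) + 0.578·(2.25,5.56) = (2.0095,4.9861)
  v2: (1-0.578)·(-2.68,3.05) + 0.578·(-3.53,5.45) = (-3.1713,4.4372)
  v3: (1-0.578)·(-3.89,1.22) + 0.578·(-6.5,3.14) = (-5.3986,2.3298)
  v4: (1-0.578)·(-3.34,-2.02) + 0.578·(-3.32,-1.29) = (-3.3284,-1.5981)
  v5: (1-0.578)·(-0.38,-2.27) + 0.578·(-0.42,-4.05) = (-0.4031,-3.2988)
  v6: (1-0.578)·(1.55,-2.14) + 0.578·(4.27,-4.37) = (3.1222,-3.4289)
  v7: (1-0.578)·(2.57,-1.47) + 0.578·(6.88,-2.73) = (5.0612,-2.1983)
  v8: (1-0.578)·(2.66,-0.1) + 0.578·(7.19,0.71) = (5.2783,0.3682)
Shoelace sum Σ(x_i·y_{i+1} − x_{i+1}·y_i):
  i=1: 2.0095·4.4372 − -3.1713·4.9861 = +24.7287 (running +24.7287)
  i=2: -3.1713·2.3298 − -5.3986·4.4372 = +16.5662 (running +41.2949)
  i=3: -5.3986·-1.5981 − -3.3284·2.3298 = +16.3817 (running +57.6767)
  i=4: -3.3284·-3.2988 − -0.4031·-1.5981 = +10.3358 (running +68.0124)
  i=5: -0.4031·-3.4289 − 3.1222·-3.2988 = +11.6818 (running +79.6942)
  i=6: 3.1222·-2.1983 − 5.0612·-3.4289 = +10.4911 (running +90.1853)
  i=7: 5.0612·0.3682 − 5.2783·-2.1983 = +13.4667 (running +103.6520)
  i=8: 5.2783·4.9861 − 2.0095·0.3682 = +25.5784 (running +129.2304)
Area = |Σ|/2 = |129.2304|/2 = 64.6152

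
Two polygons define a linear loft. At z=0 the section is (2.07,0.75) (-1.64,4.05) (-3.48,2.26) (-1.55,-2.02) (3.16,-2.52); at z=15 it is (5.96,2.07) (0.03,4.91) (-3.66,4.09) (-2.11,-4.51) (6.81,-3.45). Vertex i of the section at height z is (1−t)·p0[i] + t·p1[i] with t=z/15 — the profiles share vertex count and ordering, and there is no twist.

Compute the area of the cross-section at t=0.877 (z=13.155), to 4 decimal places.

Cross-section at t=0.877: each vertex is (1-t)·p0[i] + t·p1[i].
  v1: (1-0.877)·(2.07,0.75) + 0.877·(5.96,2.07) = (5.4815,1.9076)
  v2: (1-0.877)·(-1.64,4.05) + 0.877·(0.03,4.91) = (-0.1754,4.8042)
  v3: (1-0.877)·(-3.48,2.26) + 0.877·(-3.66,4.09) = (-3.6379,3.8649)
  v4: (1-0.877)·(-1.55,-2.02) + 0.877·(-2.11,-4.51) = (-2.0411,-4.2037)
  v5: (1-0.877)·(3.16,-2.52) + 0.877·(6.81,-3.45) = (6.3610,-3.3356)
Shoelace sum Σ(x_i·y_{i+1} − x_{i+1}·y_i):
  i=1: 5.4815·4.8042 − -0.1754·1.9076 = +26.6691 (running +26.6691)
  i=2: -0.1754·3.8649 − -3.6379·4.8042 = +16.7991 (running +43.4682)
  i=3: -3.6379·-4.2037 − -2.0411·3.8649 = +23.1813 (running +66.6496)
  i=4: -2.0411·-3.3356 − 6.3610·-4.2037 = +33.5485 (running +100.1981)
  i=5: 6.3610·1.9076 − 5.4815·-3.3356 = +30.4188 (running +130.6169)
Area = |Σ|/2 = |130.6169|/2 = 65.3085

Area at t=0.877: 65.3085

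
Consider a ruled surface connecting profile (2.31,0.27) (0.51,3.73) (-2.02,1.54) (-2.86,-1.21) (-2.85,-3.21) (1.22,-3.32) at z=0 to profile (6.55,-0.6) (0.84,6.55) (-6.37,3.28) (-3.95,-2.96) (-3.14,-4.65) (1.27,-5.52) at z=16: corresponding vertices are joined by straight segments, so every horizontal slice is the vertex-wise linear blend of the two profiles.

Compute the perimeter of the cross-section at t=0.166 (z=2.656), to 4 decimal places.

Cross-section at t=0.166: each vertex is (1-t)·p0[i] + t·p1[i].
  v1: (1-0.166)·(2.31,0.27) + 0.166·(6.55,-0.6) = (3.0138,0.1256)
  v2: (1-0.166)·(0.51,3.73) + 0.166·(0.84,6.55) = (0.5648,4.1981)
  v3: (1-0.166)·(-2.02,1.54) + 0.166·(-6.37,3.28) = (-2.7421,1.8288)
  v4: (1-0.166)·(-2.86,-1.21) + 0.166·(-3.95,-2.96) = (-3.0409,-1.5005)
  v5: (1-0.166)·(-2.85,-3.21) + 0.166·(-3.14,-4.65) = (-2.8981,-3.4490)
  v6: (1-0.166)·(1.22,-3.32) + 0.166·(1.27,-5.52) = (1.2283,-3.6852)
Perimeter = Σ |v_{i+1} − v_i|:
  edge 1→2: √(-2.4491² + 4.0725²) = 4.7522 (running 4.7522)
  edge 2→3: √(-3.3069² + -2.3693²) = 4.0680 (running 8.8202)
  edge 3→4: √(-0.2988² + -3.3293²) = 3.3427 (running 12.1630)
  edge 4→5: √(0.1428² + -1.9485²) = 1.9538 (running 14.1167)
  edge 5→6: √(4.1264² + -0.2362²) = 4.1332 (running 18.2499)
  edge 6→1: √(1.7855² + 3.8108²) = 4.2083 (running 22.4583)
Perimeter = 22.4583

Perimeter at t=0.166: 22.4583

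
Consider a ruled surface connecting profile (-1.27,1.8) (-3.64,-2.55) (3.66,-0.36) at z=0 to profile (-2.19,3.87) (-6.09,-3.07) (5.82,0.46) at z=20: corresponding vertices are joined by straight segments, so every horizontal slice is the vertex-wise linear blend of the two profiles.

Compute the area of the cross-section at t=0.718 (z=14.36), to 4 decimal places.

Cross-section at t=0.718: each vertex is (1-t)·p0[i] + t·p1[i].
  v1: (1-0.718)·(-1.27,1.8) + 0.718·(-2.19,3.87) = (-1.9306,3.2863)
  v2: (1-0.718)·(-3.64,-2.55) + 0.718·(-6.09,-3.07) = (-5.3991,-2.9234)
  v3: (1-0.718)·(3.66,-0.36) + 0.718·(5.82,0.46) = (5.2109,0.2288)
Shoelace sum Σ(x_i·y_{i+1} − x_{i+1}·y_i):
  i=1: -1.9306·-2.9234 − -5.3991·3.2863 = +23.3866 (running +23.3866)
  i=2: -5.3991·0.2288 − 5.2109·-2.9234 = +13.9982 (running +37.3847)
  i=3: 5.2109·3.2863 − -1.9306·0.2288 = +17.5659 (running +54.9507)
Area = |Σ|/2 = |54.9507|/2 = 27.4753

Area at t=0.718: 27.4753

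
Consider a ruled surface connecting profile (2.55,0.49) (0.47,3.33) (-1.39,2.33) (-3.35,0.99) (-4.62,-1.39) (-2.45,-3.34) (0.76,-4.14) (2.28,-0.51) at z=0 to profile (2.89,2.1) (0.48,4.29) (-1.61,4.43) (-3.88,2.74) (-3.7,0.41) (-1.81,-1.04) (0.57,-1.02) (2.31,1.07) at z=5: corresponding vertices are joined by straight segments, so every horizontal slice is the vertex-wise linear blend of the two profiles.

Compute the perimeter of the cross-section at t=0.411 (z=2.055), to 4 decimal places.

Cross-section at t=0.411: each vertex is (1-t)·p0[i] + t·p1[i].
  v1: (1-0.411)·(2.55,0.49) + 0.411·(2.89,2.1) = (2.6897,1.1517)
  v2: (1-0.411)·(0.47,3.33) + 0.411·(0.48,4.29) = (0.4741,3.7246)
  v3: (1-0.411)·(-1.39,2.33) + 0.411·(-1.61,4.43) = (-1.4804,3.1931)
  v4: (1-0.411)·(-3.35,0.99) + 0.411·(-3.88,2.74) = (-3.5678,1.7092)
  v5: (1-0.411)·(-4.62,-1.39) + 0.411·(-3.7,0.41) = (-4.2419,-0.6502)
  v6: (1-0.411)·(-2.45,-3.34) + 0.411·(-1.81,-1.04) = (-2.1870,-2.3947)
  v7: (1-0.411)·(0.76,-4.14) + 0.411·(0.57,-1.02) = (0.6819,-2.8577)
  v8: (1-0.411)·(2.28,-0.51) + 0.411·(2.31,1.07) = (2.2923,0.1394)
Perimeter = Σ |v_{i+1} − v_i|:
  edge 1→2: √(-2.2156² + 2.5728²) = 3.3954 (running 3.3954)
  edge 2→3: √(-1.9545² + -0.5315²) = 2.0255 (running 5.4209)
  edge 3→4: √(-2.0874² + -1.4838²) = 2.5611 (running 7.9819)
  edge 4→5: √(-0.6741² + -2.3594²) = 2.4538 (running 10.4358)
  edge 5→6: √(2.0549² + -1.7445²) = 2.6955 (running 13.1313)
  edge 6→7: √(2.8689² + -0.4630²) = 2.9060 (running 16.0373)
  edge 7→8: √(1.6104² + 2.9971²) = 3.4023 (running 19.4396)
  edge 8→1: √(0.3974² + 1.0123²) = 1.0875 (running 20.5272)
Perimeter = 20.5272

Perimeter at t=0.411: 20.5272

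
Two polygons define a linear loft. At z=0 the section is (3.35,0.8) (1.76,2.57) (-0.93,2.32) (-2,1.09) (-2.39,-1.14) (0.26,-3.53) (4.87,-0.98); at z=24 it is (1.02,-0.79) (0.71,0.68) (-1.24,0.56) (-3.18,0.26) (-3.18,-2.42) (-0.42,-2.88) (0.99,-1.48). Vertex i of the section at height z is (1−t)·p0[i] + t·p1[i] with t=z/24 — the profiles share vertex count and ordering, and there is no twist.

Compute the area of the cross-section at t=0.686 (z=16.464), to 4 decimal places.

Cross-section at t=0.686: each vertex is (1-t)·p0[i] + t·p1[i].
  v1: (1-0.686)·(3.35,0.8) + 0.686·(1.02,-0.79) = (1.7516,-0.2907)
  v2: (1-0.686)·(1.76,2.57) + 0.686·(0.71,0.68) = (1.0397,1.2735)
  v3: (1-0.686)·(-0.93,2.32) + 0.686·(-1.24,0.56) = (-1.1427,1.1126)
  v4: (1-0.686)·(-2,1.09) + 0.686·(-3.18,0.26) = (-2.8095,0.5206)
  v5: (1-0.686)·(-2.39,-1.14) + 0.686·(-3.18,-2.42) = (-2.9319,-2.0181)
  v6: (1-0.686)·(0.26,-3.53) + 0.686·(-0.42,-2.88) = (-0.2065,-3.0841)
  v7: (1-0.686)·(4.87,-0.98) + 0.686·(0.99,-1.48) = (2.2083,-1.3230)
Shoelace sum Σ(x_i·y_{i+1} − x_{i+1}·y_i):
  i=1: 1.7516·1.2735 − 1.0397·-0.2907 = +2.5329 (running +2.5329)
  i=2: 1.0397·1.1126 − -1.1427·1.2735 = +2.6119 (running +5.1448)
  i=3: -1.1427·0.5206 − -2.8095·1.1126 = +2.5310 (running +7.6759)
  i=4: -2.8095·-2.0181 − -2.9319·0.5206 = +7.1962 (running +14.8721)
  i=5: -2.9319·-3.0841 − -0.2065·-2.0181 = +8.6257 (running +23.4978)
  i=6: -0.2065·-1.3230 − 2.2083·-3.0841 = +7.0839 (running +30.5816)
  i=7: 2.2083·-0.2907 − 1.7516·-1.3230 = +1.6753 (running +32.2570)
Area = |Σ|/2 = |32.2570|/2 = 16.1285

Area at t=0.686: 16.1285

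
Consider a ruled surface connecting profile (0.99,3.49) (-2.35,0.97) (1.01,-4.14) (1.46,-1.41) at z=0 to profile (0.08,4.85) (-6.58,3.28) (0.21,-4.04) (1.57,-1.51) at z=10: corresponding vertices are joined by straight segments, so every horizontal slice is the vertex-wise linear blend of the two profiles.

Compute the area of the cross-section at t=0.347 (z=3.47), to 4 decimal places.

Cross-section at t=0.347: each vertex is (1-t)·p0[i] + t·p1[i].
  v1: (1-0.347)·(0.99,3.49) + 0.347·(0.08,4.85) = (0.6742,3.9619)
  v2: (1-0.347)·(-2.35,0.97) + 0.347·(-6.58,3.28) = (-3.8178,1.7716)
  v3: (1-0.347)·(1.01,-4.14) + 0.347·(0.21,-4.04) = (0.7324,-4.1053)
  v4: (1-0.347)·(1.46,-1.41) + 0.347·(1.57,-1.51) = (1.4982,-1.4447)
Shoelace sum Σ(x_i·y_{i+1} − x_{i+1}·y_i):
  i=1: 0.6742·1.7716 − -3.8178·3.9619 = +16.3203 (running +16.3203)
  i=2: -3.8178·-4.1053 − 0.7324·1.7716 = +14.3758 (running +30.6961)
  i=3: 0.7324·-1.4447 − 1.4982·-4.1053 = +5.0923 (running +35.7884)
  i=4: 1.4982·3.9619 − 0.6742·-1.4447 = +6.9097 (running +42.6981)
Area = |Σ|/2 = |42.6981|/2 = 21.3490

Area at t=0.347: 21.3490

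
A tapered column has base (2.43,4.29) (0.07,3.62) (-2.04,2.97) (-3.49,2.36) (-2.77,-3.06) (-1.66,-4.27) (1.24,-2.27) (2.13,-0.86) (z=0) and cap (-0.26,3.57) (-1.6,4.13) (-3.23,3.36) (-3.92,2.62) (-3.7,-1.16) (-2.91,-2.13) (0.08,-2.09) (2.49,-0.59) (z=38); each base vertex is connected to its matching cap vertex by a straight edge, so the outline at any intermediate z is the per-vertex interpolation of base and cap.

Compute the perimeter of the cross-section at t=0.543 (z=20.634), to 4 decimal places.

Cross-section at t=0.543: each vertex is (1-t)·p0[i] + t·p1[i].
  v1: (1-0.543)·(2.43,4.29) + 0.543·(-0.26,3.57) = (0.9693,3.8990)
  v2: (1-0.543)·(0.07,3.62) + 0.543·(-1.6,4.13) = (-0.8368,3.8969)
  v3: (1-0.543)·(-2.04,2.97) + 0.543·(-3.23,3.36) = (-2.6862,3.1818)
  v4: (1-0.543)·(-3.49,2.36) + 0.543·(-3.92,2.62) = (-3.7235,2.5012)
  v5: (1-0.543)·(-2.77,-3.06) + 0.543·(-3.7,-1.16) = (-3.2750,-2.0283)
  v6: (1-0.543)·(-1.66,-4.27) + 0.543·(-2.91,-2.13) = (-2.3388,-3.1080)
  v7: (1-0.543)·(1.24,-2.27) + 0.543·(0.08,-2.09) = (0.6101,-2.1723)
  v8: (1-0.543)·(2.13,-0.86) + 0.543·(2.49,-0.59) = (2.3255,-0.7134)
Perimeter = Σ |v_{i+1} − v_i|:
  edge 1→2: √(-1.8061² + -0.0021²) = 1.8061 (running 1.8061)
  edge 2→3: √(-1.8494² + -0.7152²) = 1.9828 (running 3.7890)
  edge 3→4: √(-1.0373² + -0.6806²) = 1.2407 (running 5.0296)
  edge 4→5: √(0.4485² + -4.5295²) = 4.5516 (running 9.5813)
  edge 5→6: √(0.9362² + -1.0797²) = 1.4291 (running 11.0103)
  edge 6→7: √(2.9489² + 0.9357²) = 3.0938 (running 14.1041)
  edge 7→8: √(1.7154² + 1.4589²) = 2.2518 (running 16.3559)
  edge 8→1: √(-1.3561² + 4.6124²) = 4.8077 (running 21.1636)
Perimeter = 21.1636

Perimeter at t=0.543: 21.1636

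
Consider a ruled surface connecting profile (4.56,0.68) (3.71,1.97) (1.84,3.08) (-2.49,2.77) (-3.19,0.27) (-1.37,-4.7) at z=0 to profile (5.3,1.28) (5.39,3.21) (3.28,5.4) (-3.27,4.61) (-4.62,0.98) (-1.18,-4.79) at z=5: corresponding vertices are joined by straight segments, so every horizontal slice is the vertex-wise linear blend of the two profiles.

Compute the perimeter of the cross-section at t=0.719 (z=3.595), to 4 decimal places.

Perimeter at t=0.719: 28.9448

Cross-section at t=0.719: each vertex is (1-t)·p0[i] + t·p1[i].
  v1: (1-0.719)·(4.56,0.68) + 0.719·(5.3,1.28) = (5.0921,1.1114)
  v2: (1-0.719)·(3.71,1.97) + 0.719·(5.39,3.21) = (4.9179,2.8616)
  v3: (1-0.719)·(1.84,3.08) + 0.719·(3.28,5.4) = (2.8754,4.7481)
  v4: (1-0.719)·(-2.49,2.77) + 0.719·(-3.27,4.61) = (-3.0508,4.0930)
  v5: (1-0.719)·(-3.19,0.27) + 0.719·(-4.62,0.98) = (-4.2182,0.7805)
  v6: (1-0.719)·(-1.37,-4.7) + 0.719·(-1.18,-4.79) = (-1.2334,-4.7647)
Perimeter = Σ |v_{i+1} − v_i|:
  edge 1→2: √(-0.1741² + 1.7502²) = 1.7588 (running 1.7588)
  edge 2→3: √(-2.0426² + 1.8865²) = 2.7805 (running 4.5393)
  edge 3→4: √(-5.9262² + -0.6551²) = 5.9623 (running 10.5016)
  edge 4→5: √(-1.1673² + -3.3125²) = 3.5121 (running 14.0137)
  edge 5→6: √(2.9848² + -5.5452²) = 6.2975 (running 20.3112)
  edge 6→1: √(6.3255² + 5.8761²) = 8.6337 (running 28.9448)
Perimeter = 28.9448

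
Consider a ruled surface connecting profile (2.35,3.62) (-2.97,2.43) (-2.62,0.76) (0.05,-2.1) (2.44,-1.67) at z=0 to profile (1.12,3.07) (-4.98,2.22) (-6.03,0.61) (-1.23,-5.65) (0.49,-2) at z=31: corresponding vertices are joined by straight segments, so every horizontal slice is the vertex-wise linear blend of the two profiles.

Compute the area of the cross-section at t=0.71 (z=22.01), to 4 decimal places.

Area at t=0.71: 31.3901

Cross-section at t=0.71: each vertex is (1-t)·p0[i] + t·p1[i].
  v1: (1-0.71)·(2.35,3.62) + 0.71·(1.12,3.07) = (1.4767,3.2295)
  v2: (1-0.71)·(-2.97,2.43) + 0.71·(-4.98,2.22) = (-4.3971,2.2809)
  v3: (1-0.71)·(-2.62,0.76) + 0.71·(-6.03,0.61) = (-5.0411,0.6535)
  v4: (1-0.71)·(0.05,-2.1) + 0.71·(-1.23,-5.65) = (-0.8588,-4.6205)
  v5: (1-0.71)·(2.44,-1.67) + 0.71·(0.49,-2) = (1.0555,-1.9043)
Shoelace sum Σ(x_i·y_{i+1} − x_{i+1}·y_i):
  i=1: 1.4767·2.2809 − -4.3971·3.2295 = +17.5686 (running +17.5686)
  i=2: -4.3971·0.6535 − -5.0411·2.2809 = +8.6247 (running +26.1934)
  i=3: -5.0411·-4.6205 − -0.8588·0.6535 = +23.8536 (running +50.0470)
  i=4: -0.8588·-1.9043 − 1.0555·-4.6205 = +6.5124 (running +56.5594)
  i=5: 1.0555·3.2295 − 1.4767·-1.9043 = +6.2208 (running +62.7802)
Area = |Σ|/2 = |62.7802|/2 = 31.3901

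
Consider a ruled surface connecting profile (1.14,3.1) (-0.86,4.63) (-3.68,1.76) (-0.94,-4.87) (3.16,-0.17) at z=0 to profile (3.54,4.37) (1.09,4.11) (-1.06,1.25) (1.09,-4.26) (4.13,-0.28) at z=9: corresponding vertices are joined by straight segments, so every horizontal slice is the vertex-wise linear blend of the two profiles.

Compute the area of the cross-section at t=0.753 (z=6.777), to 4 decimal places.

Area at t=0.753: 29.1763

Cross-section at t=0.753: each vertex is (1-t)·p0[i] + t·p1[i].
  v1: (1-0.753)·(1.14,3.1) + 0.753·(3.54,4.37) = (2.9472,4.0563)
  v2: (1-0.753)·(-0.86,4.63) + 0.753·(1.09,4.11) = (0.6084,4.2384)
  v3: (1-0.753)·(-3.68,1.76) + 0.753·(-1.06,1.25) = (-1.7071,1.3760)
  v4: (1-0.753)·(-0.94,-4.87) + 0.753·(1.09,-4.26) = (0.5886,-4.4107)
  v5: (1-0.753)·(3.16,-0.17) + 0.753·(4.13,-0.28) = (3.8904,-0.2528)
Shoelace sum Σ(x_i·y_{i+1} − x_{i+1}·y_i):
  i=1: 2.9472·4.2384 − 0.6084·4.0563 = +10.0239 (running +10.0239)
  i=2: 0.6084·1.3760 − -1.7071·4.2384 = +8.0727 (running +18.0966)
  i=3: -1.7071·-4.4107 − 0.5886·1.3760 = +6.7197 (running +24.8163)
  i=4: 0.5886·-0.2528 − 3.8904·-4.4107 = +17.0105 (running +41.8268)
  i=5: 3.8904·4.0563 − 2.9472·-0.2528 = +16.5258 (running +58.3527)
Area = |Σ|/2 = |58.3527|/2 = 29.1763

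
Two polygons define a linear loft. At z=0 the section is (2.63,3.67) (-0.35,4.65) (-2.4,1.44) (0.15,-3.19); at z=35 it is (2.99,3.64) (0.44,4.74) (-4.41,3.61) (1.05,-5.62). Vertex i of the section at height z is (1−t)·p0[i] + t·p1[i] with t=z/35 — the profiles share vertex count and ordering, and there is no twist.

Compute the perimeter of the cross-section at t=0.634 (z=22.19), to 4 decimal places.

Cross-section at t=0.634: each vertex is (1-t)·p0[i] + t·p1[i].
  v1: (1-0.634)·(2.63,3.67) + 0.634·(2.99,3.64) = (2.8582,3.6510)
  v2: (1-0.634)·(-0.35,4.65) + 0.634·(0.44,4.74) = (0.1509,4.7071)
  v3: (1-0.634)·(-2.4,1.44) + 0.634·(-4.41,3.61) = (-3.6743,2.8158)
  v4: (1-0.634)·(0.15,-3.19) + 0.634·(1.05,-5.62) = (0.7206,-4.7306)
Perimeter = Σ |v_{i+1} − v_i|:
  edge 1→2: √(-2.7074² + 1.0561²) = 2.9061 (running 2.9061)
  edge 2→3: √(-3.8252² + -1.8913²) = 4.2672 (running 7.1733)
  edge 3→4: √(4.3949² + -7.5464²) = 8.7329 (running 15.9062)
  edge 4→1: √(2.1376² + 8.3816²) = 8.6499 (running 24.5561)
Perimeter = 24.5561

Perimeter at t=0.634: 24.5561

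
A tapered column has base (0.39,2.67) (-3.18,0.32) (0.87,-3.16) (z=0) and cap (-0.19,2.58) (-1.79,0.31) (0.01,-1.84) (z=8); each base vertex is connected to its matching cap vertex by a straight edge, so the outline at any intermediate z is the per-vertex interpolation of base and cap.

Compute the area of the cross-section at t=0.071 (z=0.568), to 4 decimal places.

Cross-section at t=0.071: each vertex is (1-t)·p0[i] + t·p1[i].
  v1: (1-0.071)·(0.39,2.67) + 0.071·(-0.19,2.58) = (0.3488,2.6636)
  v2: (1-0.071)·(-3.18,0.32) + 0.071·(-1.79,0.31) = (-3.0813,0.3193)
  v3: (1-0.071)·(0.87,-3.16) + 0.071·(0.01,-1.84) = (0.8089,-3.0663)
Shoelace sum Σ(x_i·y_{i+1} − x_{i+1}·y_i):
  i=1: 0.3488·0.3193 − -3.0813·2.6636 = +8.3188 (running +8.3188)
  i=2: -3.0813·-3.0663 − 0.8089·0.3193 = +9.1899 (running +17.5087)
  i=3: 0.8089·2.6636 − 0.3488·-3.0663 = +3.2243 (running +20.7329)
Area = |Σ|/2 = |20.7329|/2 = 10.3665

Area at t=0.071: 10.3665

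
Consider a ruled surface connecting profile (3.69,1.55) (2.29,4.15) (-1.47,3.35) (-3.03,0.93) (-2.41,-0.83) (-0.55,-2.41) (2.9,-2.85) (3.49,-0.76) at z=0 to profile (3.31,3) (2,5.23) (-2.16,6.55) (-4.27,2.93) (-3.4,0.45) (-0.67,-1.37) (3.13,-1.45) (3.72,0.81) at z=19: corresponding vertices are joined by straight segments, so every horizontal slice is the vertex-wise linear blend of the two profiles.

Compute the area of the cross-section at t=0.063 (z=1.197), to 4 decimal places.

Cross-section at t=0.063: each vertex is (1-t)·p0[i] + t·p1[i].
  v1: (1-0.063)·(3.69,1.55) + 0.063·(3.31,3) = (3.6661,1.6414)
  v2: (1-0.063)·(2.29,4.15) + 0.063·(2,5.23) = (2.2717,4.2180)
  v3: (1-0.063)·(-1.47,3.35) + 0.063·(-2.16,6.55) = (-1.5135,3.5516)
  v4: (1-0.063)·(-3.03,0.93) + 0.063·(-4.27,2.93) = (-3.1081,1.0560)
  v5: (1-0.063)·(-2.41,-0.83) + 0.063·(-3.4,0.45) = (-2.4724,-0.7494)
  v6: (1-0.063)·(-0.55,-2.41) + 0.063·(-0.67,-1.37) = (-0.5576,-2.3445)
  v7: (1-0.063)·(2.9,-2.85) + 0.063·(3.13,-1.45) = (2.9145,-2.7618)
  v8: (1-0.063)·(3.49,-0.76) + 0.063·(3.72,0.81) = (3.5045,-0.6611)
Shoelace sum Σ(x_i·y_{i+1} − x_{i+1}·y_i):
  i=1: 3.6661·4.2180 − 2.2717·1.6414 = +11.7349 (running +11.7349)
  i=2: 2.2717·3.5516 − -1.5135·4.2180 = +14.4522 (running +26.1870)
  i=3: -1.5135·1.0560 − -3.1081·3.5516 = +9.4406 (running +35.6276)
  i=4: -3.1081·-0.7494 − -2.4724·1.0560 = +4.9399 (running +40.5675)
  i=5: -2.4724·-2.3445 − -0.5576·-0.7494 = +5.3786 (running +45.9461)
  i=6: -0.5576·-2.7618 − 2.9145·-2.3445 = +8.3728 (running +54.3190)
  i=7: 2.9145·-0.6611 − 3.5045·-2.7618 = +7.7520 (running +62.0709)
  i=8: 3.5045·1.6414 − 3.6661·-0.6611 = +8.1757 (running +70.2466)
Area = |Σ|/2 = |70.2466|/2 = 35.1233

Area at t=0.063: 35.1233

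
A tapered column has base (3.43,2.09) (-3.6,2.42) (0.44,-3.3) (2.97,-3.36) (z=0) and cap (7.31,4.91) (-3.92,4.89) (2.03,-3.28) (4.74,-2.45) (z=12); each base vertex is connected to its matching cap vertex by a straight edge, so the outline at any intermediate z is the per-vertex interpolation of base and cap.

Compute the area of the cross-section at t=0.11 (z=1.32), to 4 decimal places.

Cross-section at t=0.11: each vertex is (1-t)·p0[i] + t·p1[i].
  v1: (1-0.11)·(3.43,2.09) + 0.11·(7.31,4.91) = (3.8568,2.4002)
  v2: (1-0.11)·(-3.6,2.42) + 0.11·(-3.92,4.89) = (-3.6352,2.6917)
  v3: (1-0.11)·(0.44,-3.3) + 0.11·(2.03,-3.28) = (0.6149,-3.2978)
  v4: (1-0.11)·(2.97,-3.36) + 0.11·(4.74,-2.45) = (3.1647,-3.2599)
Shoelace sum Σ(x_i·y_{i+1} − x_{i+1}·y_i):
  i=1: 3.8568·2.6917 − -3.6352·2.4002 = +19.1066 (running +19.1066)
  i=2: -3.6352·-3.2978 − 0.6149·2.6917 = +10.3330 (running +29.4396)
  i=3: 0.6149·-3.2599 − 3.1647·-3.2978 = +8.4320 (running +37.8716)
  i=4: 3.1647·2.4002 − 3.8568·-3.2599 = +20.1687 (running +58.0403)
Area = |Σ|/2 = |58.0403|/2 = 29.0202

Area at t=0.11: 29.0202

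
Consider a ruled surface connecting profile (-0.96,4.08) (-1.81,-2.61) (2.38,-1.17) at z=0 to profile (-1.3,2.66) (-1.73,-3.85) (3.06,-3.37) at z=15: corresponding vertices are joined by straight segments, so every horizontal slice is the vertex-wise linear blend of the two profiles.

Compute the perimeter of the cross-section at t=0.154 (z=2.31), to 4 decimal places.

Cross-section at t=0.154: each vertex is (1-t)·p0[i] + t·p1[i].
  v1: (1-0.154)·(-0.96,4.08) + 0.154·(-1.3,2.66) = (-1.0124,3.8613)
  v2: (1-0.154)·(-1.81,-2.61) + 0.154·(-1.73,-3.85) = (-1.7977,-2.8010)
  v3: (1-0.154)·(2.38,-1.17) + 0.154·(3.06,-3.37) = (2.4847,-1.5088)
Perimeter = Σ |v_{i+1} − v_i|:
  edge 1→2: √(-0.7853² + -6.6623²) = 6.7084 (running 6.7084)
  edge 2→3: √(4.2824² + 1.2922²) = 4.4731 (running 11.1815)
  edge 3→1: √(-3.4971² + 5.3701²) = 6.4084 (running 17.5899)
Perimeter = 17.5899

Perimeter at t=0.154: 17.5899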